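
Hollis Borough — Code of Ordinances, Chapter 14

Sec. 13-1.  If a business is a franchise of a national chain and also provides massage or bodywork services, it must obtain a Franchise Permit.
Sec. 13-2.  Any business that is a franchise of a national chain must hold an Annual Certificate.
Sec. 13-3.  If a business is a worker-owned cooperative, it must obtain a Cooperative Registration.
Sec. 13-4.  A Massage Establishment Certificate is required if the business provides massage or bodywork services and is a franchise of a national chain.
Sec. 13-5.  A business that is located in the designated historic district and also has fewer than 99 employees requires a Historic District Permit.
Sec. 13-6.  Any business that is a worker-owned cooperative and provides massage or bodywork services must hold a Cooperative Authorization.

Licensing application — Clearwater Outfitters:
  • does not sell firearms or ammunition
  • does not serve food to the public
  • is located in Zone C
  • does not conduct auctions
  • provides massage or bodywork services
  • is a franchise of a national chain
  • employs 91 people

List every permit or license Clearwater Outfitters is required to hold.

Annual Certificate, Franchise Permit, Massage Establishment Certificate

Sec. 13-1. is a franchise of a national chain; provides massage or bodywork services → Franchise Permit required.
Sec. 13-2. is a franchise of a national chain → Annual Certificate required.
Sec. 13-3. is a franchise of a national chain (not: is a worker-owned cooperative) → Cooperative Registration not required.
Sec. 13-4. provides massage or bodywork services; is a franchise of a national chain → Massage Establishment Certificate required.
Sec. 13-5. is located in Zone C (not: is located in the designated historic district); employees 91 < 99 → Historic District Permit not required.
Sec. 13-6. is a franchise of a national chain (not: is a worker-owned cooperative); provides massage or bodywork services → Cooperative Authorization not required.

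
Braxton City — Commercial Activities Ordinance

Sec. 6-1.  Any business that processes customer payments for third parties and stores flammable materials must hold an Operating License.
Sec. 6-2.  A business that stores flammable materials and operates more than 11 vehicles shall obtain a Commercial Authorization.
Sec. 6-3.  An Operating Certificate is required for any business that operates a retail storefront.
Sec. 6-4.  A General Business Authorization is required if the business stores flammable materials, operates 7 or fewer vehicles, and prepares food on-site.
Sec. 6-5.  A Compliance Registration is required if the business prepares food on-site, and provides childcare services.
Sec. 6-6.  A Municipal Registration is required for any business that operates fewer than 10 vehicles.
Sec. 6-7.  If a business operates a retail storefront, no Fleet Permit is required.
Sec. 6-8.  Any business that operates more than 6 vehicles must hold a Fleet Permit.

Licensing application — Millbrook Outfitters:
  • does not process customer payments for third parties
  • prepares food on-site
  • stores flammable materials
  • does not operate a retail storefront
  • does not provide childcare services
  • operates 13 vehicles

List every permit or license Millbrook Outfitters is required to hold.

Commercial Authorization, Fleet Permit

Sec. 6-1. does not process customer payments for third parties; stores flammable materials → Operating License not required.
Sec. 6-2. stores flammable materials; vehicles 13 > 11 → Commercial Authorization required.
Sec. 6-3. does not operate a retail storefront → Operating Certificate not required.
Sec. 6-4. stores flammable materials; vehicles 13 > 7; prepares food on-site → General Business Authorization not required.
Sec. 6-5. prepares food on-site; does not provide childcare services → Compliance Registration not required.
Sec. 6-6. vehicles 13 ≥ 10 → Municipal Registration not required.
Sec. 6-7. does not operate a retail storefront → Fleet Permit exemption does not apply.
Sec. 6-8. vehicles 13 > 6 → Fleet Permit required.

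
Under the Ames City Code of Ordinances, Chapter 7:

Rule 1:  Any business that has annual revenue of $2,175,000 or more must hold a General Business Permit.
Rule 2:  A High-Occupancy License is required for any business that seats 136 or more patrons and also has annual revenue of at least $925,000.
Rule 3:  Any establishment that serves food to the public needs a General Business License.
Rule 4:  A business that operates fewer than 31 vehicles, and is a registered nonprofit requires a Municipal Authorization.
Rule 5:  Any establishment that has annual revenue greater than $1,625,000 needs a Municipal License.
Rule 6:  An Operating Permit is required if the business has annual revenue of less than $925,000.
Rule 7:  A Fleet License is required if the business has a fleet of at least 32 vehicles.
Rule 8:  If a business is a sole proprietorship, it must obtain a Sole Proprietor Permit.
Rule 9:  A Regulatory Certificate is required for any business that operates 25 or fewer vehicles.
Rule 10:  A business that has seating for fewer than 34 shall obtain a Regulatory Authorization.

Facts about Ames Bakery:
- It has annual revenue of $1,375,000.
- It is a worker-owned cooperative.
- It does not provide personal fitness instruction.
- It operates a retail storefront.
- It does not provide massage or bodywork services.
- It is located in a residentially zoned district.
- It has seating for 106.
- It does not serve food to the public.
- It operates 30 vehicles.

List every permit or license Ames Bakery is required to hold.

Rule 1: revenue $1,375,000 < $2,175,000 → General Business Permit not required.
Rule 2: seating 106 < 136; revenue $1,375,000 ≥ $925,000 → High-Occupancy License not required.
Rule 3: does not serve food to the public → General Business License not required.
Rule 4: vehicles 30 < 31; is a worker-owned cooperative (not: is a registered nonprofit) → Municipal Authorization not required.
Rule 5: revenue $1,375,000 ≤ $1,625,000 → Municipal License not required.
Rule 6: revenue $1,375,000 ≥ $925,000 → Operating Permit not required.
Rule 7: vehicles 30 < 32 → Fleet License not required.
Rule 8: is a worker-owned cooperative (not: is a sole proprietorship) → Sole Proprietor Permit not required.
Rule 9: vehicles 30 > 25 → Regulatory Certificate not required.
Rule 10: seating 106 ≥ 34 → Regulatory Authorization not required.

None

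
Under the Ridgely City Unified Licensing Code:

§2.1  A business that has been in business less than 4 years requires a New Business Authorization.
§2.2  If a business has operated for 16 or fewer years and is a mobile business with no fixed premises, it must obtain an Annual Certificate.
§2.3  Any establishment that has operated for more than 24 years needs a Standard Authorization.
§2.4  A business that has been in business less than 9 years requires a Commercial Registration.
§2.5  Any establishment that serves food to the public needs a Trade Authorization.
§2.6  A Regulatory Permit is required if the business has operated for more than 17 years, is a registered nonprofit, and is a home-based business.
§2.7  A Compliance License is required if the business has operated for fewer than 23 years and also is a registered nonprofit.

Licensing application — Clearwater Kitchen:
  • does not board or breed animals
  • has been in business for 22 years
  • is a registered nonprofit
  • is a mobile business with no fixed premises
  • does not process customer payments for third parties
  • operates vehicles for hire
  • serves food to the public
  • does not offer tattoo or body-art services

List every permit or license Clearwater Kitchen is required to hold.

§2.1 years in business 22 ≥ 4 → New Business Authorization not required.
§2.2 years in business 22 > 16; is a mobile business with no fixed premises → Annual Certificate not required.
§2.3 years in business 22 ≤ 24 → Standard Authorization not required.
§2.4 years in business 22 ≥ 9 → Commercial Registration not required.
§2.5 serves food to the public → Trade Authorization required.
§2.6 years in business 22 > 17; is a registered nonprofit; is a mobile business with no fixed premises (not: is a home-based business) → Regulatory Permit not required.
§2.7 years in business 22 < 23; is a registered nonprofit → Compliance License required.

Compliance License, Trade Authorization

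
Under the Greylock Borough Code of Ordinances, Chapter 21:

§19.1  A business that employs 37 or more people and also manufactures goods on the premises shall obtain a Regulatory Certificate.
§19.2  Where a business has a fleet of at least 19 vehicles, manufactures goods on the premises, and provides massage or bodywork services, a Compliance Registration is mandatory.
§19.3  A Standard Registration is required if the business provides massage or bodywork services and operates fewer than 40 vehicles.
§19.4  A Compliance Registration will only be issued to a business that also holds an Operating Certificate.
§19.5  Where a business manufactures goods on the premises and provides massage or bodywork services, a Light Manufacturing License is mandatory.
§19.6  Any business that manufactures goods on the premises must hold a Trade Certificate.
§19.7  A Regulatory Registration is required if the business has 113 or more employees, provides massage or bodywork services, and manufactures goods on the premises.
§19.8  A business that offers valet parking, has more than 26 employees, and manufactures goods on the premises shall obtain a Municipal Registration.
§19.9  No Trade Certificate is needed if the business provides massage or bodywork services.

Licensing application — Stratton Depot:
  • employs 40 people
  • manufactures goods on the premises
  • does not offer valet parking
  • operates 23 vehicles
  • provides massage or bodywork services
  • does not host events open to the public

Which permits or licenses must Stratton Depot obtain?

Compliance Registration, Light Manufacturing License, Operating Certificate, Regulatory Certificate, Standard Registration

§19.1 employees 40 ≥ 37; manufactures goods on the premises → Regulatory Certificate required.
§19.2 vehicles 23 ≥ 19; manufactures goods on the premises; provides massage or bodywork services → Compliance Registration required.
§19.3 provides massage or bodywork services; vehicles 23 < 40 → Standard Registration required.
§19.4 Compliance Registration is required → Operating Certificate also required.
§19.5 manufactures goods on the premises; provides massage or bodywork services → Light Manufacturing License required.
§19.6 manufactures goods on the premises → Trade Certificate required.
§19.7 employees 40 < 113; provides massage or bodywork services; manufactures goods on the premises → Regulatory Registration not required.
§19.8 does not offer valet parking; employees 40 > 26; manufactures goods on the premises → Municipal Registration not required.
§19.9 provides massage or bodywork services → exempt from Trade Certificate.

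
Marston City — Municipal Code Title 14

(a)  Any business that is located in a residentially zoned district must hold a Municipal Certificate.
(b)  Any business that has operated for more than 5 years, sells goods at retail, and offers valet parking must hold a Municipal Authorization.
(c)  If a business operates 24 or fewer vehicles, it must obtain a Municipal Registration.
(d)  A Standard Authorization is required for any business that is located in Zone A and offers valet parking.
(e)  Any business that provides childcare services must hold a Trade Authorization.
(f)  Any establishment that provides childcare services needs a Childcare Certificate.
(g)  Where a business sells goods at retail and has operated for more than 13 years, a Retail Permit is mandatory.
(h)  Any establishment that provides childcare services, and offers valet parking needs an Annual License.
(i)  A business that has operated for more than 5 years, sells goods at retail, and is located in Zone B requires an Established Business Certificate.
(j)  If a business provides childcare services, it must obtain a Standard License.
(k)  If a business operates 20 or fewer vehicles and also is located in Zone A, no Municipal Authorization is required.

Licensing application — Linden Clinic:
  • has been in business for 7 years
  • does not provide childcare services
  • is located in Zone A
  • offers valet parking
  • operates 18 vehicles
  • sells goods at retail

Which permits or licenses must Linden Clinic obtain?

Municipal Registration, Standard Authorization

(a) is located in Zone A (not: is located in a residentially zoned district) → Municipal Certificate not required.
(b) years in business 7 > 5; sells goods at retail; offers valet parking → Municipal Authorization required.
(c) vehicles 18 ≤ 24 → Municipal Registration required.
(d) is located in Zone A; offers valet parking → Standard Authorization required.
(e) does not provide childcare services → Trade Authorization not required.
(f) does not provide childcare services → Childcare Certificate not required.
(g) sells goods at retail; years in business 7 ≤ 13 → Retail Permit not required.
(h) does not provide childcare services; offers valet parking → Annual License not required.
(i) years in business 7 > 5; sells goods at retail; is located in Zone A (not: is located in Zone B) → Established Business Certificate not required.
(j) does not provide childcare services → Standard License not required.
(k) vehicles 18 ≤ 20; is located in Zone A → exempt from Municipal Authorization.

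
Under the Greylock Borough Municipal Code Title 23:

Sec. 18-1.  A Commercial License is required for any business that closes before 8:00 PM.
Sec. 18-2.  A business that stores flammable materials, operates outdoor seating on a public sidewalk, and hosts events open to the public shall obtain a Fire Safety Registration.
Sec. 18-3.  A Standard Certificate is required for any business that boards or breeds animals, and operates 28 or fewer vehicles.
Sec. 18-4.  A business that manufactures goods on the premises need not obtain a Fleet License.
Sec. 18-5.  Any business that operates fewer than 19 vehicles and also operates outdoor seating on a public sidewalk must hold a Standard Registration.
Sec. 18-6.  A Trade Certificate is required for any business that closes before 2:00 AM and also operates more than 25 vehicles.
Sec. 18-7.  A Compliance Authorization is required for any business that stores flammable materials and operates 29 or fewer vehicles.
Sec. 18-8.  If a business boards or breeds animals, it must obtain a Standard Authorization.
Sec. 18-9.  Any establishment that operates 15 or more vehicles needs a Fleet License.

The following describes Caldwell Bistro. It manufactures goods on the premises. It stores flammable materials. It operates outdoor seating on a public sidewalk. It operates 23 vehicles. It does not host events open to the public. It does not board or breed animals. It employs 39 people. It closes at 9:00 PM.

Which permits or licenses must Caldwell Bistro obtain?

Compliance Authorization

Sec. 18-1. closes 9:00 PM, after 8:00 PM → Commercial License not required.
Sec. 18-2. stores flammable materials; operates outdoor seating on a public sidewalk; does not host events open to the public → Fire Safety Registration not required.
Sec. 18-3. does not board or breed animals; vehicles 23 ≤ 28 → Standard Certificate not required.
Sec. 18-4. manufactures goods on the premises → exempt from Fleet License.
Sec. 18-5. vehicles 23 ≥ 19; operates outdoor seating on a public sidewalk → Standard Registration not required.
Sec. 18-6. closes 9:00 PM, at/before 2:00 AM; vehicles 23 ≤ 25 → Trade Certificate not required.
Sec. 18-7. stores flammable materials; vehicles 23 ≤ 29 → Compliance Authorization required.
Sec. 18-8. does not board or breed animals → Standard Authorization not required.
Sec. 18-9. vehicles 23 ≥ 15 → Fleet License required.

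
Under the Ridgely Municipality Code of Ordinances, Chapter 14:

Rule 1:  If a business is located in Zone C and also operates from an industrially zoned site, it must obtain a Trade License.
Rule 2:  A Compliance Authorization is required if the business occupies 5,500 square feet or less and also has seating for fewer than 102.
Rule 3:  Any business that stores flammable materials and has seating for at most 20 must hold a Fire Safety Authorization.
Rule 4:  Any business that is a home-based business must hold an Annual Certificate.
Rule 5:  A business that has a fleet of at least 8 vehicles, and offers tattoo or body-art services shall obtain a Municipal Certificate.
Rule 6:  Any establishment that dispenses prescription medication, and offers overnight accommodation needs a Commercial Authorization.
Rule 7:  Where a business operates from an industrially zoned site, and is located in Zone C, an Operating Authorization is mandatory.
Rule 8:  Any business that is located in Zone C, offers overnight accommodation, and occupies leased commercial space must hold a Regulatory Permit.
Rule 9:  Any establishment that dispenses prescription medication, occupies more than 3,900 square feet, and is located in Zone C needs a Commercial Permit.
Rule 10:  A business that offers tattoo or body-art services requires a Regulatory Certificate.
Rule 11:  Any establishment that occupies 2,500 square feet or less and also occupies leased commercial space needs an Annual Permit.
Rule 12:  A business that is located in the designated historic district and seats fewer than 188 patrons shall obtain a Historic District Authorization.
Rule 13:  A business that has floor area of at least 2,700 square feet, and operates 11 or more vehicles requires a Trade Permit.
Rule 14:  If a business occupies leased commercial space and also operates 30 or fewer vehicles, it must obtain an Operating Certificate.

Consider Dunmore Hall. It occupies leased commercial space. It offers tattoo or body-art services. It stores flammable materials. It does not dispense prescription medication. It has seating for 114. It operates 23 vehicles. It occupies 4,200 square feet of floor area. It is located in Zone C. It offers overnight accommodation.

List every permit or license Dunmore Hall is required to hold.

Rule 1: is located in Zone C; occupies leased commercial space (not: operates from an industrially zoned site) → Trade License not required.
Rule 2: floor area 4,200 square feet ≤ 5,500 square feet; seating 114 ≥ 102 → Compliance Authorization not required.
Rule 3: stores flammable materials; seating 114 > 20 → Fire Safety Authorization not required.
Rule 4: occupies leased commercial space (not: is a home-based business) → Annual Certificate not required.
Rule 5: vehicles 23 ≥ 8; offers tattoo or body-art services → Municipal Certificate required.
Rule 6: does not dispense prescription medication; offers overnight accommodation → Commercial Authorization not required.
Rule 7: occupies leased commercial space (not: operates from an industrially zoned site); is located in Zone C → Operating Authorization not required.
Rule 8: is located in Zone C; offers overnight accommodation; occupies leased commercial space → Regulatory Permit required.
Rule 9: does not dispense prescription medication; floor area 4,200 square feet > 3,900 square feet; is located in Zone C → Commercial Permit not required.
Rule 10: offers tattoo or body-art services → Regulatory Certificate required.
Rule 11: floor area 4,200 square feet > 2,500 square feet; occupies leased commercial space → Annual Permit not required.
Rule 12: is located in Zone C (not: is located in the designated historic district); seating 114 < 188 → Historic District Authorization not required.
Rule 13: floor area 4,200 square feet ≥ 2,700 square feet; vehicles 23 ≥ 11 → Trade Permit required.
Rule 14: occupies leased commercial space; vehicles 23 ≤ 30 → Operating Certificate required.

Municipal Certificate, Operating Certificate, Regulatory Certificate, Regulatory Permit, Trade Permit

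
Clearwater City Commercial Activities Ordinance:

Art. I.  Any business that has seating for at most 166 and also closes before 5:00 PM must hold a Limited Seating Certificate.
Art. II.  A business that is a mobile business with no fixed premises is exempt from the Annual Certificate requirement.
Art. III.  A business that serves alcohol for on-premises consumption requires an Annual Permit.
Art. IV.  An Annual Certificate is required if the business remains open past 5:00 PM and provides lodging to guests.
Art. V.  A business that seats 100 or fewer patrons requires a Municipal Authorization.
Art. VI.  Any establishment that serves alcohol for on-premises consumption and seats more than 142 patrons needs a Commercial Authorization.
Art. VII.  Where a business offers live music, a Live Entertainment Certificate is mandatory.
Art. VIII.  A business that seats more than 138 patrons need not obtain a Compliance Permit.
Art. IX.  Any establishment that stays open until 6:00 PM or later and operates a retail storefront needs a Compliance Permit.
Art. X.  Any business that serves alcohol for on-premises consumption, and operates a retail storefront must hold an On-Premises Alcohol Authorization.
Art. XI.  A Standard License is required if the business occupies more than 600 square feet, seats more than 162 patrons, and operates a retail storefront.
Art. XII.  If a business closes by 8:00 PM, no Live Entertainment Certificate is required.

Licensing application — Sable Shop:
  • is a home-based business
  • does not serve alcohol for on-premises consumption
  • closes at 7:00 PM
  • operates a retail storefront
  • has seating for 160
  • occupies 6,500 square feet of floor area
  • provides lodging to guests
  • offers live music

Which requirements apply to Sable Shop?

Art. I. seating 160 ≤ 166; closes 7:00 PM, after 5:00 PM → Limited Seating Certificate not required.
Art. II. is a home-based business (not: is a mobile business with no fixed premises) → Annual Certificate exemption does not apply.
Art. III. does not serve alcohol for on-premises consumption → Annual Permit not required.
Art. IV. closes 7:00 PM, after 5:00 PM; provides lodging to guests → Annual Certificate required.
Art. V. seating 160 > 100 → Municipal Authorization not required.
Art. VI. does not serve alcohol for on-premises consumption; seating 160 > 142 → Commercial Authorization not required.
Art. VII. offers live music → Live Entertainment Certificate required.
Art. VIII. seating 160 > 138 → exempt from Compliance Permit.
Art. IX. closes 7:00 PM, after 6:00 PM; operates a retail storefront → Compliance Permit required.
Art. X. does not serve alcohol for on-premises consumption; operates a retail storefront → On-Premises Alcohol Authorization not required.
Art. XI. floor area 6,500 square feet > 600 square feet; seating 160 ≤ 162; operates a retail storefront → Standard License not required.
Art. XII. closes 7:00 PM, at/before 8:00 PM → exempt from Live Entertainment Certificate.

Annual Certificate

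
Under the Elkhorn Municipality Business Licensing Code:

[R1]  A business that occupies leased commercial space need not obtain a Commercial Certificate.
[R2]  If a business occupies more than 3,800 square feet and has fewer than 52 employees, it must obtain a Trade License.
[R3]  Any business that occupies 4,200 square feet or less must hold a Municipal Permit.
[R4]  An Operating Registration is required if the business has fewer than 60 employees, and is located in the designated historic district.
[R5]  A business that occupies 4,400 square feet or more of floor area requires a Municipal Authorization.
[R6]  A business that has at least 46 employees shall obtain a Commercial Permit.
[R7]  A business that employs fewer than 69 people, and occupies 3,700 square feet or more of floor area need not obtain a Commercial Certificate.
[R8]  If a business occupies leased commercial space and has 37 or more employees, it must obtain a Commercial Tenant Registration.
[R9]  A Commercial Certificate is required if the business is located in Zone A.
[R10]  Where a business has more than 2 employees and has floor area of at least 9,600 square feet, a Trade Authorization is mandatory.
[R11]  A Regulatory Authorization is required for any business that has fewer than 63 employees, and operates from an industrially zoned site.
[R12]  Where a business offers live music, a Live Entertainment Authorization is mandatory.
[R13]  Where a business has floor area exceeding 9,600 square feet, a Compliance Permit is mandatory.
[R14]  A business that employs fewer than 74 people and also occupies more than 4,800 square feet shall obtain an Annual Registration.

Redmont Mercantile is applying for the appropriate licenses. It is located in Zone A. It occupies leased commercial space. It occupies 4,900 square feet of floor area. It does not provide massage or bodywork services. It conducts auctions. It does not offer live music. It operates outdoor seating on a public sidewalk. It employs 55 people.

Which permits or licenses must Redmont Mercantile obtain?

[R1] occupies leased commercial space → exempt from Commercial Certificate.
[R2] floor area 4,900 square feet > 3,800 square feet; employees 55 ≥ 52 → Trade License not required.
[R3] floor area 4,900 square feet > 4,200 square feet → Municipal Permit not required.
[R4] employees 55 < 60; is located in Zone A (not: is located in the designated historic district) → Operating Registration not required.
[R5] floor area 4,900 square feet ≥ 4,400 square feet → Municipal Authorization required.
[R6] employees 55 ≥ 46 → Commercial Permit required.
[R7] employees 55 < 69; floor area 4,900 square feet ≥ 3,700 square feet → exempt from Commercial Certificate.
[R8] occupies leased commercial space; employees 55 ≥ 37 → Commercial Tenant Registration required.
[R9] is located in Zone A → Commercial Certificate required.
[R10] employees 55 > 2; floor area 4,900 square feet < 9,600 square feet → Trade Authorization not required.
[R11] employees 55 < 63; occupies leased commercial space (not: operates from an industrially zoned site) → Regulatory Authorization not required.
[R12] does not offer live music → Live Entertainment Authorization not required.
[R13] floor area 4,900 square feet ≤ 9,600 square feet → Compliance Permit not required.
[R14] employees 55 < 74; floor area 4,900 square feet > 4,800 square feet → Annual Registration required.

Annual Registration, Commercial Permit, Commercial Tenant Registration, Municipal Authorization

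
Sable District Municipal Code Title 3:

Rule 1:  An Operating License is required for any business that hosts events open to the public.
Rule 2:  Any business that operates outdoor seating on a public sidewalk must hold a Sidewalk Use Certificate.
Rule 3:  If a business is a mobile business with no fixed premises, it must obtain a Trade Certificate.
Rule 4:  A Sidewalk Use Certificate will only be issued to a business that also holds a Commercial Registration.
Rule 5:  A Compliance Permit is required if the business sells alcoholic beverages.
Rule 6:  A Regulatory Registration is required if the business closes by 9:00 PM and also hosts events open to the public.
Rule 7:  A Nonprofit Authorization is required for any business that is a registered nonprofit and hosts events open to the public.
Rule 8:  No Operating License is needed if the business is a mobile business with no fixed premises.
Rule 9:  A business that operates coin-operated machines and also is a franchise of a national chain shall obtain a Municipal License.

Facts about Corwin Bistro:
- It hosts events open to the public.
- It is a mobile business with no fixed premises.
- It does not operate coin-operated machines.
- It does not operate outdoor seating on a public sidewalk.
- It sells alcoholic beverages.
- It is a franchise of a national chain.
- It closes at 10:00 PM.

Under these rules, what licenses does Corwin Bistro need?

Rule 1: hosts events open to the public → Operating License required.
Rule 2: does not operate outdoor seating on a public sidewalk → Sidewalk Use Certificate not required.
Rule 3: is a mobile business with no fixed premises → Trade Certificate required.
Rule 4: Sidewalk Use Certificate is not required → no effect.
Rule 5: sells alcoholic beverages → Compliance Permit required.
Rule 6: closes 10:00 PM, after 9:00 PM; hosts events open to the public → Regulatory Registration not required.
Rule 7: is a franchise of a national chain (not: is a registered nonprofit); hosts events open to the public → Nonprofit Authorization not required.
Rule 8: is a mobile business with no fixed premises → exempt from Operating License.
Rule 9: does not operate coin-operated machines; is a franchise of a national chain → Municipal License not required.

Compliance Permit, Trade Certificate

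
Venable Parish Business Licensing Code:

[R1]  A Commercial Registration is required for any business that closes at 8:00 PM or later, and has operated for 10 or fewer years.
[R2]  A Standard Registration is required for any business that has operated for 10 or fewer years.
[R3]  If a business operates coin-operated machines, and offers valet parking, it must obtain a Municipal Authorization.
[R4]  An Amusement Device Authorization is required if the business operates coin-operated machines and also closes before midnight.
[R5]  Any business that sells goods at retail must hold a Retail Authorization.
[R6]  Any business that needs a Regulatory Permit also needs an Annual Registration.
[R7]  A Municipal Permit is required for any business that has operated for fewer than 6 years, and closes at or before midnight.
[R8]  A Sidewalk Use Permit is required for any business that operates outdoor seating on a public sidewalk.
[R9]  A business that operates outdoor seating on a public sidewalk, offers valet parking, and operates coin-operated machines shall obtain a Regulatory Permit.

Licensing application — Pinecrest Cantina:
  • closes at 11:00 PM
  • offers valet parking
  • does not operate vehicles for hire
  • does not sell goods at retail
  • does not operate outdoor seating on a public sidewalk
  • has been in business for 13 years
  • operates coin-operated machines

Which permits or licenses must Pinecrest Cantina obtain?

Amusement Device Authorization, Municipal Authorization

[R1] closes 11:00 PM, after 8:00 PM; years in business 13 > 10 → Commercial Registration not required.
[R2] years in business 13 > 10 → Standard Registration not required.
[R3] operates coin-operated machines; offers valet parking → Municipal Authorization required.
[R4] operates coin-operated machines; closes 11:00 PM, at/before midnight → Amusement Device Authorization required.
[R5] does not sell goods at retail → Retail Authorization not required.
[R6] Regulatory Permit is not required → no effect.
[R7] years in business 13 ≥ 6; closes 11:00 PM, at/before midnight → Municipal Permit not required.
[R8] does not operate outdoor seating on a public sidewalk → Sidewalk Use Permit not required.
[R9] does not operate outdoor seating on a public sidewalk; offers valet parking; operates coin-operated machines → Regulatory Permit not required.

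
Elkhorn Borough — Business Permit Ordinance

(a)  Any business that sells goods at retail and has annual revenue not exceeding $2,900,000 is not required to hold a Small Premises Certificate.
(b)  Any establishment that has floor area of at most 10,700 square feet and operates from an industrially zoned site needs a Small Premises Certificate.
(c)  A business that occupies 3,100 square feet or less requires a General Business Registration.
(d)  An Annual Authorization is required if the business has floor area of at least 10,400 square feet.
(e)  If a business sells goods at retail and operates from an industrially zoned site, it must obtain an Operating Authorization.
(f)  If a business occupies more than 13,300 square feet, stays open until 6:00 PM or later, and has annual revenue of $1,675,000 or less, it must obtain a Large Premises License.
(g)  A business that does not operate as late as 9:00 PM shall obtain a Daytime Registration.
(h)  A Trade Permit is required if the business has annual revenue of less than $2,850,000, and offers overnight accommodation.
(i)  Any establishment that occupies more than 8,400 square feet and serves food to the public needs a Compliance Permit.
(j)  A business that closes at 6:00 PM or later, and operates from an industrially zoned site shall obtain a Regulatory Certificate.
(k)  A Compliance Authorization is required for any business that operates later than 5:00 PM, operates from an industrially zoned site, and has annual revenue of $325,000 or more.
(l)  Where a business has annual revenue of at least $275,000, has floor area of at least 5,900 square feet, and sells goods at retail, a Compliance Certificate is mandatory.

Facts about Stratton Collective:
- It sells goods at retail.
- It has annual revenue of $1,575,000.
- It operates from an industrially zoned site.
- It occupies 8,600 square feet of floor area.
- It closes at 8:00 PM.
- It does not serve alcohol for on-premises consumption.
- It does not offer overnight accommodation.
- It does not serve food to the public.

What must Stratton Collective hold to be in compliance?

(a) sells goods at retail; revenue $1,575,000 ≤ $2,900,000 → exempt from Small Premises Certificate.
(b) floor area 8,600 square feet ≤ 10,700 square feet; operates from an industrially zoned site → Small Premises Certificate required.
(c) floor area 8,600 square feet > 3,100 square feet → General Business Registration not required.
(d) floor area 8,600 square feet < 10,400 square feet → Annual Authorization not required.
(e) sells goods at retail; operates from an industrially zoned site → Operating Authorization required.
(f) floor area 8,600 square feet ≤ 13,300 square feet; closes 8:00 PM, after 6:00 PM; revenue $1,575,000 ≤ $1,675,000 → Large Premises License not required.
(g) closes 8:00 PM, at/before 9:00 PM → Daytime Registration required.
(h) revenue $1,575,000 < $2,850,000; does not offer overnight accommodation → Trade Permit not required.
(i) floor area 8,600 square feet > 8,400 square feet; does not serve food to the public → Compliance Permit not required.
(j) closes 8:00 PM, after 6:00 PM; operates from an industrially zoned site → Regulatory Certificate required.
(k) closes 8:00 PM, after 5:00 PM; operates from an industrially zoned site; revenue $1,575,000 ≥ $325,000 → Compliance Authorization required.
(l) revenue $1,575,000 ≥ $275,000; floor area 8,600 square feet ≥ 5,900 square feet; sells goods at retail → Compliance Certificate required.

Compliance Authorization, Compliance Certificate, Daytime Registration, Operating Authorization, Regulatory Certificate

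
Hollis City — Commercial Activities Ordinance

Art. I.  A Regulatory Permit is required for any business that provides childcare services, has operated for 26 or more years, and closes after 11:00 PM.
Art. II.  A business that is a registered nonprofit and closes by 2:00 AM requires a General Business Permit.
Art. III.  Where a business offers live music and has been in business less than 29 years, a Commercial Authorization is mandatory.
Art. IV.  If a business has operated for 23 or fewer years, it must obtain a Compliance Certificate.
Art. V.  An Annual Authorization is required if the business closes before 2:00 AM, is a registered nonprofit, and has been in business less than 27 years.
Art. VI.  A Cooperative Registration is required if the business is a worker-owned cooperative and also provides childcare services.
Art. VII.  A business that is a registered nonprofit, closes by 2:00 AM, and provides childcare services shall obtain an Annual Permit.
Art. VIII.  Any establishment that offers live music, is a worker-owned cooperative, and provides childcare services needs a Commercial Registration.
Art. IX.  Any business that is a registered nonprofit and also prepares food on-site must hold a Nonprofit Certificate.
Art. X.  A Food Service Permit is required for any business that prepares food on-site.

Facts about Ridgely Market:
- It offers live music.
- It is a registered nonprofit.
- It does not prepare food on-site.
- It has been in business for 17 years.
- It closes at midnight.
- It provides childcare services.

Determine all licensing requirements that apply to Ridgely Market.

Annual Authorization, Annual Permit, Commercial Authorization, Compliance Certificate, General Business Permit

Art. I. provides childcare services; years in business 17 < 26; closes midnight, after 11:00 PM → Regulatory Permit not required.
Art. II. is a registered nonprofit; closes midnight, at/before 2:00 AM → General Business Permit required.
Art. III. offers live music; years in business 17 < 29 → Commercial Authorization required.
Art. IV. years in business 17 ≤ 23 → Compliance Certificate required.
Art. V. closes midnight, at/before 2:00 AM; is a registered nonprofit; years in business 17 < 27 → Annual Authorization required.
Art. VI. is a registered nonprofit (not: is a worker-owned cooperative); provides childcare services → Cooperative Registration not required.
Art. VII. is a registered nonprofit; closes midnight, at/before 2:00 AM; provides childcare services → Annual Permit required.
Art. VIII. offers live music; is a registered nonprofit (not: is a worker-owned cooperative); provides childcare services → Commercial Registration not required.
Art. IX. is a registered nonprofit; does not prepare food on-site → Nonprofit Certificate not required.
Art. X. does not prepare food on-site → Food Service Permit not required.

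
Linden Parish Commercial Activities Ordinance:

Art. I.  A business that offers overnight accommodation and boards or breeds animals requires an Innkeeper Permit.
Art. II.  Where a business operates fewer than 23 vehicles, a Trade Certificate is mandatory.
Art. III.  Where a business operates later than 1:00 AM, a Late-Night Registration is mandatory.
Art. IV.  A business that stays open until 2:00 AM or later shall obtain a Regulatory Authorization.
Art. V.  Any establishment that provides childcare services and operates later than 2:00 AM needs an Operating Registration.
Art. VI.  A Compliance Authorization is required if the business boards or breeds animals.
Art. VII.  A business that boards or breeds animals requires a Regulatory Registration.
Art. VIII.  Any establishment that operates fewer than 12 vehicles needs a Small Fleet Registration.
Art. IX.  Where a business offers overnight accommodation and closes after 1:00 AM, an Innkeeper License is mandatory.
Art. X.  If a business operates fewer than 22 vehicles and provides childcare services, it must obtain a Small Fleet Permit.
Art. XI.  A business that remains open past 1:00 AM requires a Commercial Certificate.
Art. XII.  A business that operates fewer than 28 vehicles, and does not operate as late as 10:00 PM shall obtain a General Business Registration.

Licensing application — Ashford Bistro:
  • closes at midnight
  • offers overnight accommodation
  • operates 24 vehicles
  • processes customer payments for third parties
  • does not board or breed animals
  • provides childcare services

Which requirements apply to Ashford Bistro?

Art. I. offers overnight accommodation; does not board or breed animals → Innkeeper Permit not required.
Art. II. vehicles 24 ≥ 23 → Trade Certificate not required.
Art. III. closes midnight, at/before 1:00 AM → Late-Night Registration not required.
Art. IV. closes midnight, at/before 2:00 AM → Regulatory Authorization not required.
Art. V. provides childcare services; closes midnight, at/before 2:00 AM → Operating Registration not required.
Art. VI. does not board or breed animals → Compliance Authorization not required.
Art. VII. does not board or breed animals → Regulatory Registration not required.
Art. VIII. vehicles 24 ≥ 12 → Small Fleet Registration not required.
Art. IX. offers overnight accommodation; closes midnight, at/before 1:00 AM → Innkeeper License not required.
Art. X. vehicles 24 ≥ 22; provides childcare services → Small Fleet Permit not required.
Art. XI. closes midnight, at/before 1:00 AM → Commercial Certificate not required.
Art. XII. vehicles 24 < 28; closes midnight, after 10:00 PM → General Business Registration not required.

None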